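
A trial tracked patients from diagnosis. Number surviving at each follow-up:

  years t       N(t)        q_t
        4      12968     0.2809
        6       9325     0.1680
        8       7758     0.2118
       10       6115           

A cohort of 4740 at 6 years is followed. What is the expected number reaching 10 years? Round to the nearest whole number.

The relevant probability is 6115/9325 = 0.655764.
Expected number = 4740 × 0.655764 = 3108.

3108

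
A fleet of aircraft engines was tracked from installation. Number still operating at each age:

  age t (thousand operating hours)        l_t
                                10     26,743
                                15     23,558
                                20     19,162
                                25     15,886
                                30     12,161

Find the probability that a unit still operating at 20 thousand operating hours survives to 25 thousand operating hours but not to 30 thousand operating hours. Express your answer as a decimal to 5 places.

0.19440

This is the probability of reaching 25 but not 30, conditional on being operational at 20: (l_25 − l_30) / l_20.
= (15,886 − 12,161) / 19,162 = 3,725 / 19,162 = 0.194395.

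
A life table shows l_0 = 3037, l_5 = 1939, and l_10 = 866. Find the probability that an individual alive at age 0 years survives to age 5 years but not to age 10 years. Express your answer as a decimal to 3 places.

0.353

This is the probability of reaching 5 but not 10, conditional on being alive at 0: (l_5 − l_10) / l_0.
= (1939 − 866) / 3037 = 1073 / 3037 = 0.353309.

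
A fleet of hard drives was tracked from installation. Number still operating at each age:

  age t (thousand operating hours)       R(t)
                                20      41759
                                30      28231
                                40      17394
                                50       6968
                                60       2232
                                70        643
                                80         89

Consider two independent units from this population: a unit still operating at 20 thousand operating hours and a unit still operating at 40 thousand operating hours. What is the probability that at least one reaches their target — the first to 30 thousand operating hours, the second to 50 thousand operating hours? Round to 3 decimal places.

p₁ = R(30)/R(20) = 28231/41759 = 0.676046; p₂ = R(50)/R(40) = 6968/17394 = 0.400598.
P(at least one) = 1 − (1−p₁)(1−p₂) = 1 − 0.323954 × 0.599402 = 0.805821.

0.806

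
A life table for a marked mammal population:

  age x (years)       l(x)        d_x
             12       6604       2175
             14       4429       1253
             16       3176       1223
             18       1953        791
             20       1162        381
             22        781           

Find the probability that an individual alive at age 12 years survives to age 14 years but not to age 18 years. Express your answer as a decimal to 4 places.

0.3749

This is the probability of reaching 14 but not 18, conditional on being alive at 12: (l(14) − l(18)) / l(12).
= (4429 − 1953) / 6604 = 2476 / 6604 = 0.374924.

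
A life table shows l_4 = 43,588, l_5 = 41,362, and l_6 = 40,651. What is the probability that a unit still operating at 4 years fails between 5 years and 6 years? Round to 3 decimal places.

0.016

This is the probability of reaching 5 but not 6, conditional on being operational at 4: (l_5 − l_6) / l_4.
= (41,362 − 40,651) / 43,588 = 711 / 43,588 = 0.016312.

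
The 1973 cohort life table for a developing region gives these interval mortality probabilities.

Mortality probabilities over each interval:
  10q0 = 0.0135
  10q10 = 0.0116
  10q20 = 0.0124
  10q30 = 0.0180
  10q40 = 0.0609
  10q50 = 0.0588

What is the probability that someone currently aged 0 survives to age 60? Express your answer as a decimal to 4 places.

60p0 = (1 − 0.0135) × (1 − 0.0116) × (1 − 0.0124) × (1 − 0.0180) × (1 − 0.0609) × (1 − 0.0588).
= 0.9865 × 0.9884 × 0.9876 × 0.9820 × 0.9391 × 0.9412 = 0.835827.

0.8358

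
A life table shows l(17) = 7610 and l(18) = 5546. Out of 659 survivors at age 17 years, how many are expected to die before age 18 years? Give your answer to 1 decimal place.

178.7

The relevant probability is 1 − 5546/7610 = 0.271222.
Expected number = 659 × 0.271222 = 178.7.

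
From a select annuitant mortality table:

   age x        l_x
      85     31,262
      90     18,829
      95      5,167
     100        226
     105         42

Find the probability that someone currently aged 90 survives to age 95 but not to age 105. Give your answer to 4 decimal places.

0.2722

We want 5|10q90 = (l_95 − l_105)/l_90.
This is the probability of reaching 95 but not 105, conditional on being alive at 90: (l_95 − l_105) / l_90.
= (5,167 − 42) / 18,829 = 5,125 / 18,829 = 0.272187.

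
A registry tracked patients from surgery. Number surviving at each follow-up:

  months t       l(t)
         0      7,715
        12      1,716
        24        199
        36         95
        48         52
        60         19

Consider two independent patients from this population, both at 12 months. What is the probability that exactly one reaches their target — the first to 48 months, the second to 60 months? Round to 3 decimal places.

p₁ = l(48)/l(12) = 52/1,716 = 0.030303; p₂ = l(60)/l(12) = 19/1,716 = 0.011072.
P(exactly one) = p₁(1−p₂) + (1−p₁)p₂ = 0.029967 + 0.010736 = 0.040704.

0.041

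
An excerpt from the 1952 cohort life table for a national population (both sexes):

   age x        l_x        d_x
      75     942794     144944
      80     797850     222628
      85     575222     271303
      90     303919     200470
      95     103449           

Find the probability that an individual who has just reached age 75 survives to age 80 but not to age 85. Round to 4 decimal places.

We want 5|5q75 = (l_80 − l_85)/l_75.
This is the probability of reaching 80 but not 85, conditional on being alive at 75: (l_80 − l_85) / l_75.
= (797850 − 575222) / 942794 = 222628 / 942794 = 0.236136.

0.2361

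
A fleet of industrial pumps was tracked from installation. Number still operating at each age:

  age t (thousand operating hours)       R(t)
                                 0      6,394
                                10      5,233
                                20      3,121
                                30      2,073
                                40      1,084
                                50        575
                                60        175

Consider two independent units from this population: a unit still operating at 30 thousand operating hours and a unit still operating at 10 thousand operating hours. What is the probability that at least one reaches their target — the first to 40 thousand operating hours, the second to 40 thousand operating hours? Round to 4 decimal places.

0.6217

p₁ = R(40)/R(30) = 1,084/2,073 = 0.522914; p₂ = R(40)/R(10) = 1,084/5,233 = 0.207147.
P(at least one) = 1 − (1−p₁)(1−p₂) = 1 − 0.477086 × 0.792853 = 0.621741.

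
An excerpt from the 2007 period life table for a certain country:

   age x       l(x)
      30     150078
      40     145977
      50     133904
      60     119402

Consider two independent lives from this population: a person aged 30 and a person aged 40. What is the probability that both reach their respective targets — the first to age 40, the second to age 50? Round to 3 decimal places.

0.892

p₁ = l(40)/l(30) = 145977/150078 = 0.972674; p₂ = l(50)/l(40) = 133904/145977 = 0.917295.
P(both) = p₁ × p₂ = 0.972674 × 0.917295 = 0.892229.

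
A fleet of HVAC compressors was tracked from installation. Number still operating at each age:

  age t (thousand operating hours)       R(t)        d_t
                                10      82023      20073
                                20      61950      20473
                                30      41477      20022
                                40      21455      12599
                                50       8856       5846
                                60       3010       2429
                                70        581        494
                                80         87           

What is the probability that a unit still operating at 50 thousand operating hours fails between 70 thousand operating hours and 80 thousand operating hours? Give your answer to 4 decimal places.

This is the probability of reaching 70 but not 80, conditional on being operational at 50: (R(70) − R(80)) / R(50).
= (581 − 87) / 8856 = 494 / 8856 = 0.055781.

0.0558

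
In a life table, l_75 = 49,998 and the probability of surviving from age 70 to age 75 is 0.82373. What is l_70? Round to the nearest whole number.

l_70 = l_75 / p = 49,998 / 0.82373 = 60697.

60697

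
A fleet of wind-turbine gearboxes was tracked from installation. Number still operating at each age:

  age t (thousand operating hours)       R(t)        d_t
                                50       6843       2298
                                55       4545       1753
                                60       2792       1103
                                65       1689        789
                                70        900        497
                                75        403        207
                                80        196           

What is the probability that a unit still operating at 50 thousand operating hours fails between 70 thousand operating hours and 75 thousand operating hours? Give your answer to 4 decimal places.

This is the probability of reaching 70 but not 75, conditional on being operational at 50: (R(70) − R(75)) / R(50).
= (900 − 403) / 6843 = 497 / 6843 = 0.072629.

0.0726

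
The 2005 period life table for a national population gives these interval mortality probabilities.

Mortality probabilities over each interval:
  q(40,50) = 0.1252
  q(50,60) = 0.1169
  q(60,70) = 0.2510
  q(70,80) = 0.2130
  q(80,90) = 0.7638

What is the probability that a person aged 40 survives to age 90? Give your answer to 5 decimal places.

0.10756

The overall survival probability is (1 − 0.1252) × (1 − 0.1169) × (1 − 0.2510) × (1 − 0.2130) × (1 − 0.7638).
= 0.8748 × 0.8831 × 0.7490 × 0.7870 × 0.2362 = 0.107561.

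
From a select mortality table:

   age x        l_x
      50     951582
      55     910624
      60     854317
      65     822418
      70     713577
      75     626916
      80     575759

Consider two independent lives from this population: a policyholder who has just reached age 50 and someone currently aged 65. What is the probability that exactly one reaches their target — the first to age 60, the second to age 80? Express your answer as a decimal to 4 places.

0.3408

p₁ = l_60/l_50 = 854317/951582 = 0.897786; p₂ = l_80/l_65 = 575759/822418 = 0.700081.
P(exactly one) = p₁(1−p₂) + (1−p₁)p₂ = 0.269263 + 0.071558 = 0.340821.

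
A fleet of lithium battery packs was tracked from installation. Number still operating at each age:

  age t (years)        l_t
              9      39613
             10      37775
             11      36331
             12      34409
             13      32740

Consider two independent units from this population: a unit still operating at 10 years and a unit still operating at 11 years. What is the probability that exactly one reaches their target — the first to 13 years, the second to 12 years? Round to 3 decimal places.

0.172

p₁ = l_13/l_10 = 32740/37775 = 0.866711; p₂ = l_12/l_11 = 34409/36331 = 0.947098.
P(exactly one) = p₁(1−p₂) + (1−p₁)p₂ = 0.045851 + 0.126238 = 0.172088.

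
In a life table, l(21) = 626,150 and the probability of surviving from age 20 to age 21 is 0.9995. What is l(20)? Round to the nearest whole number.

626463

l(20) = l(21) / p = 626,150 / 0.9995 = 626463.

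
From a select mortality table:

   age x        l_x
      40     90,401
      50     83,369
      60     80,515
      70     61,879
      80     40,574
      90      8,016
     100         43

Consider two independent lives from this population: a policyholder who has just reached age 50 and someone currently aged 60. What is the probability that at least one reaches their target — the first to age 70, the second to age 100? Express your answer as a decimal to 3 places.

p₁ = l_70/l_50 = 61,879/83,369 = 0.742230; p₂ = l_100/l_60 = 43/80,515 = 0.000534.
P(at least one) = 1 − (1−p₁)(1−p₂) = 1 − 0.257770 × 0.999466 = 0.742368.

0.742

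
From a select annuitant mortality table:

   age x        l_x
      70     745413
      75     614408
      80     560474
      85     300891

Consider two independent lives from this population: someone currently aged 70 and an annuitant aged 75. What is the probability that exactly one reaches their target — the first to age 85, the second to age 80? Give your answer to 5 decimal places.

0.57943

p₁ = l_85/l_70 = 300891/745413 = 0.403657; p₂ = l_80/l_75 = 560474/614408 = 0.912218.
P(exactly one) = p₁(1−p₂) + (1−p₁)p₂ = 0.035434 + 0.543995 = 0.579429.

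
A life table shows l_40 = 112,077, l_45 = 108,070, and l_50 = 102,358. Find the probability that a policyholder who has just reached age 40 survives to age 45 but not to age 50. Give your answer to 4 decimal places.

This is the probability of reaching 45 but not 50, conditional on being alive at 40: (l_45 − l_50) / l_40.
= (108,070 − 102,358) / 112,077 = 5,712 / 112,077 = 0.050965.

0.0510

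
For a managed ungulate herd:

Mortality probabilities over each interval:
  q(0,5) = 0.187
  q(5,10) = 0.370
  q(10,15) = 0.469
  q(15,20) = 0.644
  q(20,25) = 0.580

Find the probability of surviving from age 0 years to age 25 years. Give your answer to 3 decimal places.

P(survive 0→25) = (1 − 0.187) × (1 − 0.370) × (1 − 0.469) × (1 − 0.644) × (1 − 0.580).
= 0.813 × 0.630 × 0.531 × 0.356 × 0.420 = 0.040665.

0.041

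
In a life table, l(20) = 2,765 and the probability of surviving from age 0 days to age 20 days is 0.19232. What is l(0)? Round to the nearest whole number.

14377

l(0) = l(20) / p = 2,765 / 0.19232 = 14377.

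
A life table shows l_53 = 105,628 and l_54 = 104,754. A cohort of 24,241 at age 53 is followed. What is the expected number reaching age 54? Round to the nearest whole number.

24040

The relevant probability is 104,754/105,628 = 0.991726.
Expected number = 24,241 × 0.991726 = 24040.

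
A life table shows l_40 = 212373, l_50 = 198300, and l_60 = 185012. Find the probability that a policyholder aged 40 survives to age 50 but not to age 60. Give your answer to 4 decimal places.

We want 10|10q40 = (l_50 − l_60)/l_40.
This is the probability of reaching 50 but not 60, conditional on being alive at 40: (l_50 − l_60) / l_40.
= (198300 − 185012) / 212373 = 13288 / 212373 = 0.062569.

0.0626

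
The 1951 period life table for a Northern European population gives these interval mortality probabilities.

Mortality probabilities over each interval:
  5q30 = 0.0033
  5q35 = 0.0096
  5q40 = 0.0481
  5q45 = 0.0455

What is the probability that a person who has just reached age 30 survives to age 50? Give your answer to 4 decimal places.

The overall survival probability is (1 − 0.0033) × (1 − 0.0096) × (1 − 0.0481) × (1 − 0.0455).
= 0.9967 × 0.9904 × 0.9519 × 0.9545 = 0.896897.

0.8969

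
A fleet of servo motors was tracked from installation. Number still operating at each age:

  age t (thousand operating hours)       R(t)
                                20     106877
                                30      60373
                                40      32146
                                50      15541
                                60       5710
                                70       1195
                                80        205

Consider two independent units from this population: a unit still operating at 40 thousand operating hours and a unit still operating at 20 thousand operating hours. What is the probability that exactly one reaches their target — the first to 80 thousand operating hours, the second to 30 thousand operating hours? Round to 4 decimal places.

0.5641

p₁ = R(80)/R(40) = 205/32146 = 0.006377; p₂ = R(30)/R(20) = 60373/106877 = 0.564883.
P(exactly one) = p₁(1−p₂) + (1−p₁)p₂ = 0.002775 + 0.561281 = 0.564055.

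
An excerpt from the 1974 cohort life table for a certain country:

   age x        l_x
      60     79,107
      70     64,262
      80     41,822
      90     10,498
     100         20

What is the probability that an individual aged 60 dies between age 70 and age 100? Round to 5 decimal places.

0.81209

We want 10|30q60 = (l_70 − l_100)/l_60.
This is the probability of reaching 70 but not 100, conditional on being alive at 60: (l_70 − l_100) / l_60.
= (64,262 − 20) / 79,107 = 64,242 / 79,107 = 0.812090.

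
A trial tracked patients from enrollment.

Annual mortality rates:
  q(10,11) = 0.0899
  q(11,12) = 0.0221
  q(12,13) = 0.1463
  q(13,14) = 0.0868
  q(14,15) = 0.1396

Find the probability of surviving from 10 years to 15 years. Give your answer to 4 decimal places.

Chaining the interval survival probabilities: (1 − 0.0899) × (1 − 0.0221) × (1 − 0.1463) × (1 − 0.0868) × (1 − 0.1396).
= 0.9101 × 0.9779 × 0.8537 × 0.9132 × 0.8604 = 0.596974.

0.5970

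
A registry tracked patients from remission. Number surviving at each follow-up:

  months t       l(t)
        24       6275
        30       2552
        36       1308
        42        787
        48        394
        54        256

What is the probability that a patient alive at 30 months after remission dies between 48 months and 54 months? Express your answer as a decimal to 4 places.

0.0541

This is the probability of reaching 48 but not 54, conditional on being alive at 30: (l(48) − l(54)) / l(30).
= (394 − 256) / 2552 = 138 / 2552 = 0.054075.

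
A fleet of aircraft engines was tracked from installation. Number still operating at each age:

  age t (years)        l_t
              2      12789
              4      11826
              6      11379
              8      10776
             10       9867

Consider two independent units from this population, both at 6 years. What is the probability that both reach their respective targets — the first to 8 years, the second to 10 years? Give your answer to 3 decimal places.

0.821

p₁ = l_8/l_6 = 10776/11379 = 0.947008; p₂ = l_10/l_6 = 9867/11379 = 0.867124.
P(both) = p₁ × p₂ = 0.947008 × 0.867124 = 0.821173.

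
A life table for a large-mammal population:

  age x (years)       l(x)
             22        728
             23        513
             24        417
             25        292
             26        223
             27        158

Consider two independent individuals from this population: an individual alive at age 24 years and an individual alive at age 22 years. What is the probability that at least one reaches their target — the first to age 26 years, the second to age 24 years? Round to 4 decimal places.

p₁ = l(26)/l(24) = 223/417 = 0.534772; p₂ = l(24)/l(22) = 417/728 = 0.572802.
P(at least one) = 1 − (1−p₁)(1−p₂) = 1 − 0.465228 × 0.427198 = 0.801256.

0.8013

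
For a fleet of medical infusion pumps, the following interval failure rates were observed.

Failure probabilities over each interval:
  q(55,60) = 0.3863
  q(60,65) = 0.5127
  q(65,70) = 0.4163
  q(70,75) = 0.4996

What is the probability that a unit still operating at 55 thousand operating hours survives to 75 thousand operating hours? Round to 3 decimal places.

0.087

Chaining the interval survival probabilities: (1 − 0.3863) × (1 − 0.5127) × (1 − 0.4163) × (1 − 0.4996).
= 0.6137 × 0.4873 × 0.5837 × 0.5004 = 0.087349.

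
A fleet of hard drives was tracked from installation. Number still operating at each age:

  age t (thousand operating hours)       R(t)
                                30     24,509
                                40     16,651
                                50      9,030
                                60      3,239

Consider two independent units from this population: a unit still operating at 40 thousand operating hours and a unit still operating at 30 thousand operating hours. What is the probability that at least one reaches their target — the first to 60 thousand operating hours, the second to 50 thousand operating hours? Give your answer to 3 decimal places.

p₁ = R(60)/R(40) = 3,239/16,651 = 0.194523; p₂ = R(50)/R(30) = 9,030/24,509 = 0.368436.
P(at least one) = 1 − (1−p₁)(1−p₂) = 1 − 0.805477 × 0.631564 = 0.491290.

0.491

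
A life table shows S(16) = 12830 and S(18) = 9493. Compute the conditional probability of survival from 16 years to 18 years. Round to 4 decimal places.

The conditional survival probability is S(18)/S(16) = 9493/12830 = 0.739906.

0.7399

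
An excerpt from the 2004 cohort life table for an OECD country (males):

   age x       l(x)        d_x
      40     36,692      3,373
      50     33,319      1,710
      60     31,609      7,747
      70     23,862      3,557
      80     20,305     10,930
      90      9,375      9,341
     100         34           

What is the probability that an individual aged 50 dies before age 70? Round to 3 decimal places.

0.284

P(die before 70 | alive at 50) = 1 − l(70)/l(50) = 1 − 23,862/33,319 = (9,457)/33,319 = 0.283832.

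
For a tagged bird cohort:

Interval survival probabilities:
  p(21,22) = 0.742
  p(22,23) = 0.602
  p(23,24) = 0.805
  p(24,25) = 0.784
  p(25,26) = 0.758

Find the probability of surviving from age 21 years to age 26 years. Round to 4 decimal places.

0.2137

P(survive 21→26) = 0.742 × 0.602 × 0.805 × 0.784 × 0.758.
= 0.213689.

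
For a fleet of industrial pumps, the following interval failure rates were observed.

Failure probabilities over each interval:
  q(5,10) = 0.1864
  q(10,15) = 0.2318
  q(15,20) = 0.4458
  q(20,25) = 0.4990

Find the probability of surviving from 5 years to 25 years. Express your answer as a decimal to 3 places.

0.174

The overall survival probability is (1 − 0.1864) × (1 − 0.2318) × (1 − 0.4458) × (1 − 0.4990).
= 0.8136 × 0.7682 × 0.5542 × 0.5010 = 0.173536.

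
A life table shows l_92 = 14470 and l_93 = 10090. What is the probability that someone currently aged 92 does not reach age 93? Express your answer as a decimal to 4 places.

P(die before 93 | alive at 92) = 1 − l_93/l_92 = 1 − 10090/14470 = (4380)/14470 = 0.302695.

0.3027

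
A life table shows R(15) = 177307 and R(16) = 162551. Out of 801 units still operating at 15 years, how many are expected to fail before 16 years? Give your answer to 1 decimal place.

The relevant probability is 1 − 162551/177307 = 0.083223.
Expected number = 801 × 0.083223 = 66.7.

66.7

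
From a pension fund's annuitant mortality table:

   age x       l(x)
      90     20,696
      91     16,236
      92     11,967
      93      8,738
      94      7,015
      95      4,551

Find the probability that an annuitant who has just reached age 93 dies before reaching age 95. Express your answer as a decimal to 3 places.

P(die before 95 | alive at 93) = 1 − l(95)/l(93) = 1 − 4,551/8,738 = (4,187)/8,738 = 0.479171.

0.479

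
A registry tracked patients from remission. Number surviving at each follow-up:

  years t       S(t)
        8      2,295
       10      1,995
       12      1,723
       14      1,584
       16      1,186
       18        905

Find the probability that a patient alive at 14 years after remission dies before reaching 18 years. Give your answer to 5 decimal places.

0.42866

P(die before 18 | alive at 14) = 1 − S(18)/S(14) = 1 − 905/1,584 = (679)/1,584 = 0.428662.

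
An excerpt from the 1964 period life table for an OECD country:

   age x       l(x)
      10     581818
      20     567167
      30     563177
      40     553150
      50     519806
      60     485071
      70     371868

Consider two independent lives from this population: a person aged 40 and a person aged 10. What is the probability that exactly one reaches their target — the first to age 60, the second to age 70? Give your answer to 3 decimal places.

0.395

p₁ = l(60)/l(40) = 485071/553150 = 0.876925; p₂ = l(70)/l(10) = 371868/581818 = 0.639148.
P(exactly one) = p₁(1−p₂) + (1−p₁)p₂ = 0.316440 + 0.078663 = 0.395103.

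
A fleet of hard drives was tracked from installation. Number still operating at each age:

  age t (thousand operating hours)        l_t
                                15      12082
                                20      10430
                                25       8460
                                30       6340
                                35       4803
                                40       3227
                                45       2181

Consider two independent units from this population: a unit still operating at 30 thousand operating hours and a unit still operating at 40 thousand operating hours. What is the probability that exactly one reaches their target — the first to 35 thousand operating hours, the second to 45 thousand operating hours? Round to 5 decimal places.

0.40941

p₁ = l_35/l_30 = 4803/6340 = 0.757571; p₂ = l_45/l_40 = 2181/3227 = 0.675860.
P(exactly one) = p₁(1−p₂) + (1−p₁)p₂ = 0.245559 + 0.163848 = 0.409407.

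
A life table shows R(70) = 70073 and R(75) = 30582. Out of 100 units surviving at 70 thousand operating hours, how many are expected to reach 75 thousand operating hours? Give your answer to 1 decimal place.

43.6

The relevant probability is 30582/70073 = 0.436431.
Expected number = 100 × 0.436431 = 43.6.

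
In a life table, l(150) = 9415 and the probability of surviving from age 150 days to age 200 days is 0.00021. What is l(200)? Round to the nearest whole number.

2

l(200) = l(150) × p = 9415 × 0.00021 = 2.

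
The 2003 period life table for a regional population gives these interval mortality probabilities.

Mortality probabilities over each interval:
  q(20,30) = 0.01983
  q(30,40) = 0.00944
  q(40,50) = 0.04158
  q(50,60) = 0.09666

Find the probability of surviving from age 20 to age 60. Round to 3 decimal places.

The overall survival probability is (1 − 0.01983) × (1 − 0.00944) × (1 − 0.04158) × (1 − 0.09666).
= 0.98017 × 0.99056 × 0.95842 × 0.90334 = 0.840600.

0.841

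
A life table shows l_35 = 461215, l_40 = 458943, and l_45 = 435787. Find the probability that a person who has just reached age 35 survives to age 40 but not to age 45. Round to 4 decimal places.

This is the probability of reaching 40 but not 45, conditional on being alive at 35: (l_40 − l_45) / l_35.
= (458943 − 435787) / 461215 = 23156 / 461215 = 0.050207.

0.0502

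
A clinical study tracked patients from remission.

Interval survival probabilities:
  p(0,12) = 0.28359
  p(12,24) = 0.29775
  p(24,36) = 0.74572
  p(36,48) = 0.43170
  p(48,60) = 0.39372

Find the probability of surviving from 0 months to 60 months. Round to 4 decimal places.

0.0107

Chaining the interval survival probabilities: 0.28359 × 0.29775 × 0.74572 × 0.43170 × 0.39372.
= 0.010703.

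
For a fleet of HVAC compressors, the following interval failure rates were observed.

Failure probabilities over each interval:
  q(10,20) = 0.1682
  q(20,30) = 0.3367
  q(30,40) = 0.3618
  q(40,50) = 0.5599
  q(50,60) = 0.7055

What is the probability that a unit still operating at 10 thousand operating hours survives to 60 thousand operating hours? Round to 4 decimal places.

0.0456

Survival from 10 to 60 is the product of surviving each interval: (1 − 0.1682) × (1 − 0.3367) × (1 − 0.3618) × (1 − 0.5599) × (1 − 0.7055).
= 0.8318 × 0.6633 × 0.6382 × 0.4401 × 0.2945 = 0.045638.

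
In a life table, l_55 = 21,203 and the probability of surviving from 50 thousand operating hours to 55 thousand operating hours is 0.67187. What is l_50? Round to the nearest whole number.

l_50 = l_55 / p = 21,203 / 0.67187 = 31558.

31558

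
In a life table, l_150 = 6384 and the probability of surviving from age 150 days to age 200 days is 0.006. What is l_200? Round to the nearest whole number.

38

l_200 = l_150 × p = 6384 × 0.006 = 38.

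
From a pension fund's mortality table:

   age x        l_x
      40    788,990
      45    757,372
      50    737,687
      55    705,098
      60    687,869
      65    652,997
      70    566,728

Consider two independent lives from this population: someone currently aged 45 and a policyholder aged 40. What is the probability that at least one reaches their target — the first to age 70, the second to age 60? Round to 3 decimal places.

p₁ = l_70/l_45 = 566,728/757,372 = 0.748282; p₂ = l_60/l_40 = 687,869/788,990 = 0.871835.
P(at least one) = 1 − (1−p₁)(1−p₂) = 1 − 0.251718 × 0.128165 = 0.967739.

0.968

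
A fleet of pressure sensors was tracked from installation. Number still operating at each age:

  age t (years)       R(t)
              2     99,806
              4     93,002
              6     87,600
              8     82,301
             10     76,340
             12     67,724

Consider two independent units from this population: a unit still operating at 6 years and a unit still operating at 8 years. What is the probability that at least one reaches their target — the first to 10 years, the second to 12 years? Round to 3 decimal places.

0.977

p₁ = R(10)/R(6) = 76,340/87,600 = 0.871461; p₂ = R(12)/R(8) = 67,724/82,301 = 0.822882.
P(at least one) = 1 − (1−p₁)(1−p₂) = 1 − 0.128539 × 0.177118 = 0.977233.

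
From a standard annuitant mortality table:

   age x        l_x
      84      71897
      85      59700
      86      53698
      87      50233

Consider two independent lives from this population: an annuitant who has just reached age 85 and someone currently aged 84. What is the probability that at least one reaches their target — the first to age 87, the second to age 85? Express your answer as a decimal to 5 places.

p₁ = l_87/l_85 = 50233/59700 = 0.841424; p₂ = l_85/l_84 = 59700/71897 = 0.830355.
P(at least one) = 1 − (1−p₁)(1−p₂) = 1 − 0.158576 × 0.169645 = 0.973098.

0.97310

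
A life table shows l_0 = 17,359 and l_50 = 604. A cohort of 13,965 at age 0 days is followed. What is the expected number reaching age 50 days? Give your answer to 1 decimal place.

The relevant probability is 604/17,359 = 0.034795.
Expected number = 13,965 × 0.034795 = 485.9.

485.9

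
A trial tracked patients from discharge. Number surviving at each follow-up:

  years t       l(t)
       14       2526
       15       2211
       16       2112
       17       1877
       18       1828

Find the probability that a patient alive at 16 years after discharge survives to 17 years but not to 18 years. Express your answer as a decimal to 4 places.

0.0232

This is the probability of reaching 17 but not 18, conditional on being alive at 16: (l(17) − l(18)) / l(16).
= (1877 − 1828) / 2112 = 49 / 2112 = 0.023201.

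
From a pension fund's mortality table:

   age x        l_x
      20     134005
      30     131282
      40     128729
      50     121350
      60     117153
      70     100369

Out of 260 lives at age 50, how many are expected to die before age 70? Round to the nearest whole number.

45

The relevant probability is 1 − 100369/121350 = 0.172897.
Expected number = 260 × 0.172897 = 45.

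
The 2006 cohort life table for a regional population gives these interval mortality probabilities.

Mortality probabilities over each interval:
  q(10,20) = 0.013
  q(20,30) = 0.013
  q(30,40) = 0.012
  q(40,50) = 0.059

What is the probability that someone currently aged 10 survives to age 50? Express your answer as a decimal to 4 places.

Survival from 10 to 50 is the product of surviving each interval: (1 − 0.013) × (1 − 0.013) × (1 − 0.012) × (1 − 0.059).
= 0.987 × 0.987 × 0.988 × 0.941 = 0.905693.

0.9057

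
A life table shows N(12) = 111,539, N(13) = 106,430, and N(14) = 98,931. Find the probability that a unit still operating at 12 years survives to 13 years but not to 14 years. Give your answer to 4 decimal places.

This is the probability of reaching 13 but not 14, conditional on being operational at 12: (N(13) − N(14)) / N(12).
= (106,430 − 98,931) / 111,539 = 7,499 / 111,539 = 0.067232.

0.0672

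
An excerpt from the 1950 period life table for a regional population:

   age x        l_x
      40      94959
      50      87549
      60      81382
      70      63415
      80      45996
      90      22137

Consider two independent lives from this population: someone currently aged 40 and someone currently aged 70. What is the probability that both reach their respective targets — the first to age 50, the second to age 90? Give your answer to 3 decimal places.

0.322

p₁ = l_50/l_40 = 87549/94959 = 0.921966; p₂ = l_90/l_70 = 22137/63415 = 0.349081.
P(both) = p₁ × p₂ = 0.921966 × 0.349081 = 0.321841.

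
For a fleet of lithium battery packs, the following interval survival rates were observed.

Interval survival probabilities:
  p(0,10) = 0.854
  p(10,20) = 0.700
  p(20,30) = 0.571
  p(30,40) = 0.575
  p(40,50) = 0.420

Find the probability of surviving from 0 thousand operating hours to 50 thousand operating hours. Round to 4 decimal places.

Chaining the interval survival probabilities: 0.854 × 0.700 × 0.571 × 0.575 × 0.420.
= 0.082435.

0.0824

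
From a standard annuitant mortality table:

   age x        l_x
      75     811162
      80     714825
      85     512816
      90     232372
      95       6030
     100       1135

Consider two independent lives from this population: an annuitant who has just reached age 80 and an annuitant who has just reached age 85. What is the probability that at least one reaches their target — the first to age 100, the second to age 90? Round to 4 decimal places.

0.4540

p₁ = l_100/l_80 = 1135/714825 = 0.001588; p₂ = l_90/l_85 = 232372/512816 = 0.453129.
P(at least one) = 1 − (1−p₁)(1−p₂) = 1 − 0.998412 × 0.546871 = 0.453997.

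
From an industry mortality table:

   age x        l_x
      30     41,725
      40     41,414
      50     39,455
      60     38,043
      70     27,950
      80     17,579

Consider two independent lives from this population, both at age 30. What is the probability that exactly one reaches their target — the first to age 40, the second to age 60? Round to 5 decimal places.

0.09438

p₁ = l_40/l_30 = 41,414/41,725 = 0.992546; p₂ = l_60/l_30 = 38,043/41,725 = 0.911756.
P(exactly one) = p₁(1−p₂) + (1−p₁)p₂ = 0.087586 + 0.006796 = 0.094382.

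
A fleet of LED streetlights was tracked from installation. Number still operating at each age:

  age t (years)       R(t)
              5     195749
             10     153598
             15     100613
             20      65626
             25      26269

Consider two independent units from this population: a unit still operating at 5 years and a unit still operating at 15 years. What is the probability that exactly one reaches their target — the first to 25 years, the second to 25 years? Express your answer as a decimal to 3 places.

0.325

p₁ = R(25)/R(5) = 26269/195749 = 0.134197; p₂ = R(25)/R(15) = 26269/100613 = 0.261090.
P(exactly one) = p₁(1−p₂) + (1−p₁)p₂ = 0.099160 + 0.226053 = 0.325212.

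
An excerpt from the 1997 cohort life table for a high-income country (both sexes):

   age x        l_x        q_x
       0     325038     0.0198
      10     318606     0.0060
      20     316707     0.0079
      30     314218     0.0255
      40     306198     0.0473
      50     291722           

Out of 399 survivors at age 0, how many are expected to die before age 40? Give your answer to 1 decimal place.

23.1

The relevant probability is 1 − 306198/325038 = 0.057962.
Expected number = 399 × 0.057962 = 23.1.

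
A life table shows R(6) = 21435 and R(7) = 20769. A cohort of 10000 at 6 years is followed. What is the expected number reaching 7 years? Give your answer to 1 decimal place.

9689.3

The relevant probability is 20769/21435 = 0.968929.
Expected number = 10000 × 0.968929 = 9689.3.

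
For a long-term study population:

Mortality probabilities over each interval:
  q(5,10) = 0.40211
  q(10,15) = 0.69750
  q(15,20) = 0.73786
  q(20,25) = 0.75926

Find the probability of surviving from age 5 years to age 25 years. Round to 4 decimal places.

Survival from 5 to 25 is the product of surviving each interval: (1 − 0.40211) × (1 − 0.69750) × (1 − 0.73786) × (1 − 0.75926).
= 0.59789 × 0.30250 × 0.26214 × 0.24074 = 0.011414.

0.0114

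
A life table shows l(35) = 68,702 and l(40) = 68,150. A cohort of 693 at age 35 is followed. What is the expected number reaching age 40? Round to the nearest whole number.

The relevant probability is 68,150/68,702 = 0.991965.
Expected number = 693 × 0.991965 = 687.

687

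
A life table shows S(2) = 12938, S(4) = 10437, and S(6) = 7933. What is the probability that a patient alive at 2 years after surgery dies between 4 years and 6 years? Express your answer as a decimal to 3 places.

This is the probability of reaching 4 but not 6, conditional on being alive at 2: (S(4) − S(6)) / S(2).
= (10437 − 7933) / 12938 = 2504 / 12938 = 0.193538.

0.194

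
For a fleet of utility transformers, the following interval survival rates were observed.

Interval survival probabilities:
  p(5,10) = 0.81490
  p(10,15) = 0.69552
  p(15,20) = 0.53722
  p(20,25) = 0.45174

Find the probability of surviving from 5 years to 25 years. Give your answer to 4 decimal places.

0.1375

P(survive 5→25) = 0.81490 × 0.69552 × 0.53722 × 0.45174.
= 0.137548.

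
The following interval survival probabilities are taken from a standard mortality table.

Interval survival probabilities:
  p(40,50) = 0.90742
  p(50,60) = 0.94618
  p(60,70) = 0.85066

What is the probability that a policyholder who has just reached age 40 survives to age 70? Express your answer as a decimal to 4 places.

Chaining the interval survival probabilities: 0.90742 × 0.94618 × 0.85066.
= 0.730362.

0.7304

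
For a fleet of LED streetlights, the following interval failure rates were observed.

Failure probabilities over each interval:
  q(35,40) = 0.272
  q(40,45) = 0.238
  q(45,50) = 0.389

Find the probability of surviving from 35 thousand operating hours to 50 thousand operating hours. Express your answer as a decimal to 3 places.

Survival from 35 to 50 is the product of surviving each interval: (1 − 0.272) × (1 − 0.238) × (1 − 0.389).
= 0.728 × 0.762 × 0.611 = 0.338944.

0.339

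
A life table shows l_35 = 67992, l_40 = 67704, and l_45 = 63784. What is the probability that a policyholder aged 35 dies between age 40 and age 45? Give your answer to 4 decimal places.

0.0577

We want 5|5q35 = (l_40 − l_45)/l_35.
This is the probability of reaching 40 but not 45, conditional on being alive at 35: (l_40 − l_45) / l_35.
= (67704 − 63784) / 67992 = 3920 / 67992 = 0.057654.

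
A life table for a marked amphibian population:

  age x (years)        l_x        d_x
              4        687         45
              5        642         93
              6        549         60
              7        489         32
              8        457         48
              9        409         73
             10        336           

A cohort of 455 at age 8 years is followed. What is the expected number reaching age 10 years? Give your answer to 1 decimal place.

The relevant probability is 336/457 = 0.735230.
Expected number = 455 × 0.735230 = 334.5.

334.5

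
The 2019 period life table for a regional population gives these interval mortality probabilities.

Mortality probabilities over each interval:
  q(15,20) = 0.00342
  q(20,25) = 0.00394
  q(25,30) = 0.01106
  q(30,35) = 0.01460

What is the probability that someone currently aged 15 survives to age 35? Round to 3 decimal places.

0.967

P(survive 15→35) = (1 − 0.00342) × (1 − 0.00394) × (1 − 0.01106) × (1 − 0.01460).
= 0.99658 × 0.99606 × 0.98894 × 0.98540 = 0.967342.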